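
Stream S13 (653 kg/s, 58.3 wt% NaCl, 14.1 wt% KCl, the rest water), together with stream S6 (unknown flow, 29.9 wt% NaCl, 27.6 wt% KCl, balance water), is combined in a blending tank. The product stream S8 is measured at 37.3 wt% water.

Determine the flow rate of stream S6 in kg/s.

Let S6 be the unknown flow. Total out = 653 + S6.
water balance: 180.23 + 0.425·S6 = 0.373·(653 + S6)
(0.425 − 0.373)·S6 = 0.373×653 − 180.23 = 63.341
S6 = 63.341 / 0.052 = 1218.1 kg/s

1218 kg/s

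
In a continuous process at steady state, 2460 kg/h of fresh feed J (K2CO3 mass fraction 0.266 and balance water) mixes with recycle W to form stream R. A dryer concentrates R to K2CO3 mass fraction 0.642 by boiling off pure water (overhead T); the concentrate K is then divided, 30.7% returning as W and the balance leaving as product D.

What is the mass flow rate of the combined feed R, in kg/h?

2912 kg/h

Overall K2CO3 balance (none leaves overhead): K2CO3 in fresh feed = K2CO3 in product, i.e. 2460×0.266 = (1−0.307)·K·0.642.
K = 654.36/(0.642×0.693) = 1470.8 kg/h.
Recycle W = 0.307×1470.8 = 451.53 kg/h.
Combined feed R = 2460 + 451.53 = 2911.5 kg/h.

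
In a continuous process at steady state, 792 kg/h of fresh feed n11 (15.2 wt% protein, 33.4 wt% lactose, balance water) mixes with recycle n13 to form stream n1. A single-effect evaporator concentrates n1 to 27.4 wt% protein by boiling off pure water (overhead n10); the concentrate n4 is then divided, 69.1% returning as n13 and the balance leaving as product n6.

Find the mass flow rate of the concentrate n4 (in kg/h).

1422 kg/h

Overall protein balance (none leaves overhead): protein in fresh feed = protein in product, i.e. 792×0.152 = (1−0.691)·n4·0.274.
n4 = 120.38/(0.274×0.309) = 1421.9 kg/h.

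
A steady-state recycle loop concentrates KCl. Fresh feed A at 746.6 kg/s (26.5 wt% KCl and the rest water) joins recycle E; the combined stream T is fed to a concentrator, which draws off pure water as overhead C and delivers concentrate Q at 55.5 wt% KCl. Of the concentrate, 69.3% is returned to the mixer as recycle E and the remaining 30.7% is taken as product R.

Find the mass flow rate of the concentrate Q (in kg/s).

Overall KCl balance (none leaves overhead): KCl in fresh feed = KCl in product, i.e. 746.6×0.265 = (1−0.693)·Q·0.555.
Q = 197.85/(0.555×0.307) = 1161.2 kg/s.

1161 kg/s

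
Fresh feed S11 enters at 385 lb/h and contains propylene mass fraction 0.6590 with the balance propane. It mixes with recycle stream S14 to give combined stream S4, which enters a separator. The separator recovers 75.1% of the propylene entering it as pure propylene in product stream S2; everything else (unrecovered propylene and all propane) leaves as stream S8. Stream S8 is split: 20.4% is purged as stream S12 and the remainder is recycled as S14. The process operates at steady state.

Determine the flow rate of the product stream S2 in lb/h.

propylene in S4: m_A = 385×0.659 + (1−0.204)·(1−0.751)·m_A, so m_A = 253.72/0.8018 = 316.43 lb/h.
Product S2 = 0.751×316.43 = 237.64 lb/h.

237.6 lb/h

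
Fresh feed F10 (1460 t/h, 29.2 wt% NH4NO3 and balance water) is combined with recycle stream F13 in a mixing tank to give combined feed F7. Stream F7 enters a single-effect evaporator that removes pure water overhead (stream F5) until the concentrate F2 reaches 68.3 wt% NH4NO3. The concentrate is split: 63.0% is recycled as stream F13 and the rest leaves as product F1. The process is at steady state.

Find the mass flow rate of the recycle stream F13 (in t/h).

Overall NH4NO3 balance (none leaves overhead): NH4NO3 in fresh feed = NH4NO3 in product, i.e. 1460×0.292 = (1−0.630)·F2·0.683.
F2 = 426.32/(0.683×0.370) = 1687 t/h.
Recycle F13 = 0.630×1687 = 1062.8 t/h.

1063 t/h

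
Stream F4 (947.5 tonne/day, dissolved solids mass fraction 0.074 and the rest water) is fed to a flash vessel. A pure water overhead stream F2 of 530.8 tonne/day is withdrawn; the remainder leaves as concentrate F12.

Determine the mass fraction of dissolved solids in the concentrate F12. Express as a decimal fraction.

0.168

dissolved solids is not removed: 947.5×0.074 = 70.115 tonne/day of dissolved solids enters F12.
Concentrate = 947.5 − 530.8 = 416.7 tonne/day.
Mass fraction = 70.115/416.7 = 0.168.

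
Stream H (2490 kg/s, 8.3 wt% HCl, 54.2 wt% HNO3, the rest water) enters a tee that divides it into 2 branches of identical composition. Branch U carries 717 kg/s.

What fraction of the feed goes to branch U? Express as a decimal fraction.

Fraction to U = 717/2490 = 0.2880.

0.288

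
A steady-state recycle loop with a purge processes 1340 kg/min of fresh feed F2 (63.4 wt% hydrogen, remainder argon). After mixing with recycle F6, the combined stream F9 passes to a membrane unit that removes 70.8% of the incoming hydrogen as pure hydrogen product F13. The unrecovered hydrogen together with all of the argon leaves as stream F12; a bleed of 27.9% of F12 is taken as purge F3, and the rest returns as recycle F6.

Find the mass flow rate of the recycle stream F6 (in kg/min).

1494 kg/min

argon enters only via F2 and leaves only via the purge: 1340×0.366 = 0.279×(argon in F12), and the membrane unit passes all argon, so argon in F9 = argon in F12 = 1757.8 kg/min.
hydrogen in F9: m_A = 1340×0.634 + (1−0.279)·(1−0.708)·m_A, so m_A = 849.56/0.7895 = 1076.1 kg/min.
F12 = (1−0.708)×1076.1 + 1757.8 = 2072.1 kg/min.
Recycle F6 = (1−0.279)×2072.1 = 1494 kg/min.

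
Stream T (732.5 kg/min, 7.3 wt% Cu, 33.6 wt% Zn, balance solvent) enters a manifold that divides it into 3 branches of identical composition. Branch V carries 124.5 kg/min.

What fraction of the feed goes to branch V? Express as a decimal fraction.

Fraction to V = 124.5/732.5 = 0.1700.

0.170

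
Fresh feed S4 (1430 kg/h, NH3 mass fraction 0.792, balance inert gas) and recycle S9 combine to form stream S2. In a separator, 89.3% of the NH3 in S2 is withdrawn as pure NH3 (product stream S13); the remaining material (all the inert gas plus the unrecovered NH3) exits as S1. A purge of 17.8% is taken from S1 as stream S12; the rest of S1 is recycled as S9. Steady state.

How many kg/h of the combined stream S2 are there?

inert gas enters only via S4 and leaves only via the purge: 1430×0.208 = 0.178×(inert gas in S1), and the separator passes all inert gas, so inert gas in S2 = inert gas in S1 = 1671 kg/h.
NH3 in S2: m_A = 1430×0.792 + (1−0.178)·(1−0.893)·m_A, so m_A = 1132.6/0.9120 = 1241.8 kg/h.
S2 = 1241.8 + 1671 = 2912.8 kg/h.

2913 kg/h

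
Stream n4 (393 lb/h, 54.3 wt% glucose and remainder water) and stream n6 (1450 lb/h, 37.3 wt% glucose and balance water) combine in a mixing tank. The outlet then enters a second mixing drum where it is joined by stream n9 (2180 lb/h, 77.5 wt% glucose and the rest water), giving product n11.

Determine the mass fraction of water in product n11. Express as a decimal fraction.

Overall, product flow = 4023 lb/h.
water in = 393×0.457 + 1450×0.627 + 2180×0.225 = 1579.3 lb/h.
water fraction in n11 = 0.393.

0.393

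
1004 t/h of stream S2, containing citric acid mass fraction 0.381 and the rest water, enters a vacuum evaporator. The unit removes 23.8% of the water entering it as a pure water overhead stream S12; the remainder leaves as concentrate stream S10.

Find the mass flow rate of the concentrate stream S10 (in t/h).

856.1 t/h

water entering = 1004×0.619 = 621.48 t/h; overhead removed = 0.238×621.48 = 147.91 t/h.
Concentrate = 1004 − 147.91 = 856.09 t/h.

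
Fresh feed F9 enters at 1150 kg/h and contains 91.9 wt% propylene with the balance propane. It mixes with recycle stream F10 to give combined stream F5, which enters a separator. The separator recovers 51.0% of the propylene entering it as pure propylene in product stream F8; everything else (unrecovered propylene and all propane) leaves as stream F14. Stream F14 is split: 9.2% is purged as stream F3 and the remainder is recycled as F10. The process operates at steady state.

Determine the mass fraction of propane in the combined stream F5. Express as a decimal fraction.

0.3472

propane enters only via F9 and leaves only via the purge: 1150×0.081 = 0.092×(propane in F14), and the separator passes all propane, so propane in F5 = propane in F14 = 1012.5 kg/h.
propylene in F5: m_A = 1150×0.919 + (1−0.092)·(1−0.510)·m_A, so m_A = 1056.9/0.5551 = 1904 kg/h.
F5 = 1904 + 1012.5 = 2916.5 kg/h.
propane fraction in F5 = 1012.5/2916.5 = 0.3472.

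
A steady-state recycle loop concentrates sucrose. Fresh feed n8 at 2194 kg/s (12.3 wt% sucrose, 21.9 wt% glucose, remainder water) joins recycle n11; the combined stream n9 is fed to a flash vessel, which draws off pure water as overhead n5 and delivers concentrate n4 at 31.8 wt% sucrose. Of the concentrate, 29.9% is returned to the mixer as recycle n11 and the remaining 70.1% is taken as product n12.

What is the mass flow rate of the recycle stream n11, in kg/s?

362 kg/s

Overall sucrose balance (none leaves overhead): sucrose in fresh feed = sucrose in product, i.e. 2194×0.123 = (1−0.299)·n4·0.318.
n4 = 269.86/(0.318×0.701) = 1210.6 kg/s.
Recycle n11 = 0.299×1210.6 = 361.97 kg/s.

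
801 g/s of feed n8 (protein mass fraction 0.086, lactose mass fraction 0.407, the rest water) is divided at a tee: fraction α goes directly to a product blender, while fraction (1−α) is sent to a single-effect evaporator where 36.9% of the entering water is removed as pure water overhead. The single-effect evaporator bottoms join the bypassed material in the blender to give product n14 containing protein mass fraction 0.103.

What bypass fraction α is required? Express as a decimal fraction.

0.118

All 801×0.086 = 68.886 g/s of protein reaches n14, so n14 = 68.886/0.103 = 668.8 g/s and vapour = 132.2 g/s.
The evaporator receives (1−α)·801 of feed at 0.507 water and removes 0.369 of that water:
0.369×0.507×(1−α)×801 = 132.2
(1−α) = 132.2/149.85 = 0.8822;  α = 0.1178.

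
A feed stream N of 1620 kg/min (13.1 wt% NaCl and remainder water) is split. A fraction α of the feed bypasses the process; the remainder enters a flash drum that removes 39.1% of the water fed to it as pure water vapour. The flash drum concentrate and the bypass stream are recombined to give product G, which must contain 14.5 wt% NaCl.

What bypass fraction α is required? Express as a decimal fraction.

All 1620×0.131 = 212.22 kg/min of NaCl reaches G, so G = 212.22/0.145 = 1463.6 kg/min and vapour = 156.41 kg/min.
The evaporator receives (1−α)·1620 of feed at 0.869 water and removes 0.391 of that water:
0.391×0.869×(1−α)×1620 = 156.41
(1−α) = 156.41/550.44 = 0.2842;  α = 0.7158.

0.716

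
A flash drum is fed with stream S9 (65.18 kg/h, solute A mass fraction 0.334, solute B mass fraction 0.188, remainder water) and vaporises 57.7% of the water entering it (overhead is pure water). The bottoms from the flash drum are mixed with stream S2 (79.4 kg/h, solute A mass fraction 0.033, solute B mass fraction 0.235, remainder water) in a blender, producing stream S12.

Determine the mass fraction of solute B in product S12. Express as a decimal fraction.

0.244

Vapour removed = 0.577×0.478×65.18 = 17.977 kg/h; concentrate = 47.203 kg/h.
solute B reaching the mixer = 12.254 (from concentrate) + 79.4×0.235 = 30.913 kg/h.
Product flow = 47.203 + 79.4 = 126.6 kg/h; solute B fraction = 0.244.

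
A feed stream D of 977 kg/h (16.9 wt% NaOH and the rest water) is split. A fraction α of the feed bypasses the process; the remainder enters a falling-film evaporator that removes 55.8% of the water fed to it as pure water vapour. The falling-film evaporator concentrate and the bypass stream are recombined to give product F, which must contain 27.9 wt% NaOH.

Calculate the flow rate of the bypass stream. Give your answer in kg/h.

All 977×0.169 = 165.11 kg/h of NaOH reaches F, so F = 165.11/0.279 = 591.8 kg/h and vapour = 385.2 kg/h.
The evaporator receives (1−α)·977 of feed at 0.831 water and removes 0.558 of that water:
0.558×0.831×(1−α)×977 = 385.2
(1−α) = 385.2/453.03 = 0.8503;  α = 0.1497.
Bypass flow = 0.1497×977 = 146.29 kg/h.

146.3 kg/h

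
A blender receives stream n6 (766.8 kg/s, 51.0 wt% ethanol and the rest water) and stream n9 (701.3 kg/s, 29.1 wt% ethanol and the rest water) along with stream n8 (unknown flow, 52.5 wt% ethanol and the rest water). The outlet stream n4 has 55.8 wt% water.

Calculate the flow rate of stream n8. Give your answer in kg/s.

Let n8 be the unknown flow. Total out = 1468.1 + n8.
water balance: 872.95 + 0.475·n8 = 0.558·(1468.1 + n8)
(0.475 − 0.558)·n8 = 0.558×1468.1 − 872.95 = -53.754
n8 = -53.754 / -0.083 = 647.64 kg/s

647.6 kg/s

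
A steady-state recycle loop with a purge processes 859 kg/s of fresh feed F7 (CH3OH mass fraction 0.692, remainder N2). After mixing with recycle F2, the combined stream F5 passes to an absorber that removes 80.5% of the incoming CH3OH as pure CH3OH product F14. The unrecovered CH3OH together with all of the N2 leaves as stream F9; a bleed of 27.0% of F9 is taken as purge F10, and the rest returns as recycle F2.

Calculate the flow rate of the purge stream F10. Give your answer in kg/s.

N2 enters only via F7 and leaves only via the purge: 859×0.308 = 0.270×(N2 in F9), and the absorber passes all N2, so N2 in F5 = N2 in F9 = 979.9 kg/s.
CH3OH in F5: m_A = 859×0.692 + (1−0.270)·(1−0.805)·m_A, so m_A = 594.43/0.8577 = 693.09 kg/s.
F9 = (1−0.805)×693.09 + 979.9 = 1115 kg/s.
Purge F10 = 0.270×1115 = 301.06 kg/s.

301.1 kg/s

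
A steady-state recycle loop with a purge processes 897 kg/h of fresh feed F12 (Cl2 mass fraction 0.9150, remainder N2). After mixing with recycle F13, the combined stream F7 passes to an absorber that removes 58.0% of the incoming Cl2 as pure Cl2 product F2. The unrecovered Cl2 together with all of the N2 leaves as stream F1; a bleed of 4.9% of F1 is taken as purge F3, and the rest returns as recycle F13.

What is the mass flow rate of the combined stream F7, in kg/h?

2923 kg/h

N2 enters only via F12 and leaves only via the purge: 897×0.085 = 0.049×(N2 in F1), and the absorber passes all N2, so N2 in F7 = N2 in F1 = 1556 kg/h.
Cl2 in F7: m_A = 897×0.915 + (1−0.049)·(1−0.580)·m_A, so m_A = 820.75/0.6006 = 1366.6 kg/h.
F7 = 1366.6 + 1556 = 2922.6 kg/h.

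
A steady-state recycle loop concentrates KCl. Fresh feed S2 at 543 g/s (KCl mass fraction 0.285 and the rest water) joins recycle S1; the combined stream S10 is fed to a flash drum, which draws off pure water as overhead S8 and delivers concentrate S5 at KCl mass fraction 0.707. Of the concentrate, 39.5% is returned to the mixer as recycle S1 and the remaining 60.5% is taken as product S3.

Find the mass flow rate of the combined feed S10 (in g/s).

Overall KCl balance (none leaves overhead): KCl in fresh feed = KCl in product, i.e. 543×0.285 = (1−0.395)·S5·0.707.
S5 = 154.75/(0.707×0.605) = 361.8 g/s.
Recycle S1 = 0.395×361.8 = 142.91 g/s.
Combined feed S10 = 543 + 142.91 = 685.91 g/s.

685.9 g/s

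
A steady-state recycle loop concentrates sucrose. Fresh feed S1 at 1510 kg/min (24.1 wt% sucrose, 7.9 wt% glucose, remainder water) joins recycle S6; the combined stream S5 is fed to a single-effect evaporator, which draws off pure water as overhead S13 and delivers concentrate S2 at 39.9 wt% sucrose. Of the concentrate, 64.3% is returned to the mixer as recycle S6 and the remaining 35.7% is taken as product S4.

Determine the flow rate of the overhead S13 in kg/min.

Overall sucrose balance (none leaves overhead): sucrose in fresh feed = sucrose in product, i.e. 1510×0.241 = (1−0.643)·S2·0.399.
S2 = 363.91/(0.399×0.357) = 2554.8 kg/min.
Recycle S6 = 0.643×2554.8 = 1642.7 kg/min.
Combined feed S5 = 1510 + 1642.7 = 3152.7 kg/min.
Overhead S13 = S5 − S2 = 3152.7 − 2554.8 = 597.94 kg/min.

597.9 kg/min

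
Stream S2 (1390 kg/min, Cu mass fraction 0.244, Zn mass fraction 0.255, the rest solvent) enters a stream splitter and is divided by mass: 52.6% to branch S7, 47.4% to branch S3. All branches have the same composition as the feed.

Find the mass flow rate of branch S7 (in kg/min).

731.1 kg/min

Branch S7 flow = 0.526×1390 = 731.14 kg/min.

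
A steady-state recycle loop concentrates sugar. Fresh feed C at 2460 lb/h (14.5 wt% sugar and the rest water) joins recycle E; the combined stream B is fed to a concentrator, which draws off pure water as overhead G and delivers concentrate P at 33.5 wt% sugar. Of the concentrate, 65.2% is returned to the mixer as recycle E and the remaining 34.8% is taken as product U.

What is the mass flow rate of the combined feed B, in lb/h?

Overall sugar balance (none leaves overhead): sugar in fresh feed = sugar in product, i.e. 2460×0.145 = (1−0.652)·P·0.335.
P = 356.7/(0.335×0.348) = 3059.7 lb/h.
Recycle E = 0.652×3059.7 = 1994.9 lb/h.
Combined feed B = 2460 + 1994.9 = 4454.9 lb/h.

4455 lb/h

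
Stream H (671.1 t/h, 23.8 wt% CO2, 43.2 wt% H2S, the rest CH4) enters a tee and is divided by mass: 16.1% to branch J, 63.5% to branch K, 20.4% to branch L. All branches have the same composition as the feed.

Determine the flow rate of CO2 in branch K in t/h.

101.4 t/h

Branch K total = 0.635×671.1 = 426.15 t/h.
CO2 in K = 0.238×426.15 = 101.42 t/h.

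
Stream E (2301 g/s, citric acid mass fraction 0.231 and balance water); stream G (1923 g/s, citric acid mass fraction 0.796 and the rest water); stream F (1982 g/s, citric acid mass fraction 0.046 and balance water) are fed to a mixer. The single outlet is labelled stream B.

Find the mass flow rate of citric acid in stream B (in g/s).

2153 g/s

citric acid out = citric acid in = 2301×0.231 + 1923×0.796 + 1982×0.046 = 2153.4 g/s.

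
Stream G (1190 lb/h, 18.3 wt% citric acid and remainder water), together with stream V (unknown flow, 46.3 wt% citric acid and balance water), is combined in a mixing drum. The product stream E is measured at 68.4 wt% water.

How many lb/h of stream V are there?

1077 lb/h

Let V be the unknown flow. Total out = 1190 + V.
water balance: 972.23 + 0.537·V = 0.684·(1190 + V)
(0.537 − 0.684)·V = 0.684×1190 − 972.23 = -158.27
V = -158.27 / -0.147 = 1076.7 lb/h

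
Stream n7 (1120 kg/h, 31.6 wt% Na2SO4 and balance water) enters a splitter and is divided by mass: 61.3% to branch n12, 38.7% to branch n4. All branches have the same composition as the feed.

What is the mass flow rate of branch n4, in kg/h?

433.4 kg/h

Branch n4 flow = 0.387×1120 = 433.44 kg/h.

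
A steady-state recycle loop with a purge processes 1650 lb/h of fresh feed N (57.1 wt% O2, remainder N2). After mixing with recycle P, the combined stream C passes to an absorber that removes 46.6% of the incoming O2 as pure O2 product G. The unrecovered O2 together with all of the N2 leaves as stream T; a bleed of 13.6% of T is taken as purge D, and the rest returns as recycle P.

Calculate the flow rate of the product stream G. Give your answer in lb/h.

O2 in C: m_A = 1650×0.571 + (1−0.136)·(1−0.466)·m_A, so m_A = 942.15/0.5386 = 1749.2 lb/h.
Product G = 0.466×1749.2 = 815.12 lb/h.

815.1 lb/h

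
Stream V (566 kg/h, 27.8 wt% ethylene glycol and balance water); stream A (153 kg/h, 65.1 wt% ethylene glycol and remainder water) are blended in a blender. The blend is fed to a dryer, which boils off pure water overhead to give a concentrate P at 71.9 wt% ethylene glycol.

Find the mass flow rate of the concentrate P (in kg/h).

357.4 kg/h

ethylene glycol entering = 566×0.278 + 153×0.651 = 256.95 kg/h.
All ethylene glycol reports to P, so P = 256.95/0.719 = 357.37 kg/h.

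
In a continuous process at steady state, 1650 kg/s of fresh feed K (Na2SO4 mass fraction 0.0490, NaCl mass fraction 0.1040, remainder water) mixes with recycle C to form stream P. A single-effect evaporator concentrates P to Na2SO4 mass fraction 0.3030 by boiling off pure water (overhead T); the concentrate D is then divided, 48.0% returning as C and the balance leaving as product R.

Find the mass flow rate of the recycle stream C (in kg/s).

246.3 kg/s

Overall Na2SO4 balance (none leaves overhead): Na2SO4 in fresh feed = Na2SO4 in product, i.e. 1650×0.049 = (1−0.480)·D·0.303.
D = 80.85/(0.303×0.520) = 513.14 kg/s.
Recycle C = 0.480×513.14 = 246.31 kg/s.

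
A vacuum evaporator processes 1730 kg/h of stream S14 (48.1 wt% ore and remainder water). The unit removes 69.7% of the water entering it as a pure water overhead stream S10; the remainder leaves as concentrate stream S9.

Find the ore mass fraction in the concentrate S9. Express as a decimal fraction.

ore is not removed: 1730×0.481 = 832.13 kg/h of ore enters S9.
water entering = 1730×0.519 = 897.87 kg/h; overhead removed = 0.697×897.87 = 625.82 kg/h.
Concentrate = 1730 − 625.82 = 1104.2 kg/h.
Mass fraction = 832.13/1104.2 = 0.7536.

0.7536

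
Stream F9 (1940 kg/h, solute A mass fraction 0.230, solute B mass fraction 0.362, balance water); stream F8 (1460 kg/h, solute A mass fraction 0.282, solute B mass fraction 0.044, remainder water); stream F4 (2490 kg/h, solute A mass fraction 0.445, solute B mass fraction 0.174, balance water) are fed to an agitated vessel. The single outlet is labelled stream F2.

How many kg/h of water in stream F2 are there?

water out = water in = 1940×0.408 + 1460×0.674 + 2490×0.381 = 2724.2 kg/h.

2724 kg/h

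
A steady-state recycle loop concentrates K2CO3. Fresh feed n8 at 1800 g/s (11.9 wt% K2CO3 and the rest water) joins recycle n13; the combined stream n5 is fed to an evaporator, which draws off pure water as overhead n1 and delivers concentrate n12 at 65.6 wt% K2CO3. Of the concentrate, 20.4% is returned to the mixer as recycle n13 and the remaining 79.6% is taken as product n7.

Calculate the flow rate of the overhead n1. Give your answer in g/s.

Overall K2CO3 balance (none leaves overhead): K2CO3 in fresh feed = K2CO3 in product, i.e. 1800×0.119 = (1−0.204)·n12·0.656.
n12 = 214.2/(0.656×0.796) = 410.21 g/s.
Recycle n13 = 0.204×410.21 = 83.682 g/s.
Combined feed n5 = 1800 + 83.682 = 1883.7 g/s.
Overhead n1 = n5 − n12 = 1883.7 − 410.21 = 1473.5 g/s.

1473 g/s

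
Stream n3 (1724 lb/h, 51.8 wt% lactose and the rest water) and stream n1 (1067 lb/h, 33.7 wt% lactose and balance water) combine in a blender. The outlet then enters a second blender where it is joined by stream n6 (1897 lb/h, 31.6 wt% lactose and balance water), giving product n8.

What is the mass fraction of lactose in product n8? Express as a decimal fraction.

Overall, product flow = 4688 lb/h.
lactose in = 1724×0.518 + 1067×0.337 + 1897×0.316 = 1852.1 lb/h.
lactose fraction in n8 = 0.395.

0.395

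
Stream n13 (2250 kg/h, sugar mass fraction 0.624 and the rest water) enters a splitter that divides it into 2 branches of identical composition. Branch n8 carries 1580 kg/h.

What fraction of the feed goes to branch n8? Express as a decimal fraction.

Fraction to n8 = 1580/2250 = 0.7022.

0.702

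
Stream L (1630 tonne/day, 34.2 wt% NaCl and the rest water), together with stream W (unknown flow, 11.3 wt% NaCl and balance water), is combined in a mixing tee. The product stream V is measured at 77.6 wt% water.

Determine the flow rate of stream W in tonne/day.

Let W be the unknown flow. Total out = 1630 + W.
water balance: 1072.5 + 0.887·W = 0.776·(1630 + W)
(0.887 − 0.776)·W = 0.776×1630 − 1072.5 = 192.34
W = 192.34 / 0.111 = 1732.8 tonne/day

1733 tonne/day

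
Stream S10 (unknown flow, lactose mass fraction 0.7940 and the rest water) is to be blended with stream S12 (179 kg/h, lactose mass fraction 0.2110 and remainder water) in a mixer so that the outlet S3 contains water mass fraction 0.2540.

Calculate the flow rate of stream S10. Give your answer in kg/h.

Let S10 be the unknown flow. Total out = 179 + S10.
water balance: 141.23 + 0.206·S10 = 0.254·(179 + S10)
(0.206 − 0.254)·S10 = 0.254×179 − 141.23 = -95.765
S10 = -95.765 / -0.048 = 1995.1 kg/h

1995 kg/h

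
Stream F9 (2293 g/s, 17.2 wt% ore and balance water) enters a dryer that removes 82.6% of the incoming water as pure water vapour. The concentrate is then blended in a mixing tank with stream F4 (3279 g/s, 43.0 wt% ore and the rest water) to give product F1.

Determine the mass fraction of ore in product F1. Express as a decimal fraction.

Vapour removed = 0.826×0.828×2293 = 1568.2 g/s; concentrate = 724.75 g/s.
ore reaching the mixer = 394.4 (from concentrate) + 3279×0.430 = 1804.4 g/s.
Product flow = 724.75 + 3279 = 4003.8 g/s; ore fraction = 0.451.

0.451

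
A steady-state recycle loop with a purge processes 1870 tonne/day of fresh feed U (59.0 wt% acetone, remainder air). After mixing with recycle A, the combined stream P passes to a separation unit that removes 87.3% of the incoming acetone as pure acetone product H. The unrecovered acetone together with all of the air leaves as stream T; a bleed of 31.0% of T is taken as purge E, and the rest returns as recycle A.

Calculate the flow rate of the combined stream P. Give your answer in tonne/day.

air enters only via U and leaves only via the purge: 1870×0.410 = 0.310×(air in T), and the separation unit passes all air, so air in P = air in T = 2473.2 tonne/day.
acetone in P: m_A = 1870×0.590 + (1−0.310)·(1−0.873)·m_A, so m_A = 1103.3/0.9124 = 1209.3 tonne/day.
P = 1209.3 + 2473.2 = 3682.5 tonne/day.

3682 tonne/day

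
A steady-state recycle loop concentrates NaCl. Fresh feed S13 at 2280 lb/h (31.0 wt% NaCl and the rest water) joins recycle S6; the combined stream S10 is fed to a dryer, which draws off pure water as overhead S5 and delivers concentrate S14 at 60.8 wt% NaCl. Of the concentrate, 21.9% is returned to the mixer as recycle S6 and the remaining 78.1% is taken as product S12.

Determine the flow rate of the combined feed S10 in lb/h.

2606 lb/h

Overall NaCl balance (none leaves overhead): NaCl in fresh feed = NaCl in product, i.e. 2280×0.310 = (1−0.219)·S14·0.608.
S14 = 706.8/(0.608×0.781) = 1488.5 lb/h.
Recycle S6 = 0.219×1488.5 = 325.98 lb/h.
Combined feed S10 = 2280 + 325.98 = 2606 lb/h.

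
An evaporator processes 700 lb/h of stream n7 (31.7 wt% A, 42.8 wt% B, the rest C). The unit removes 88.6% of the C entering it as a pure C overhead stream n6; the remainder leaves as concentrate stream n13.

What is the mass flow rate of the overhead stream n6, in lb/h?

158.2 lb/h

C entering = 700×0.255 = 178.5 lb/h; overhead removed = 0.886×178.5 = 158.15 lb/h.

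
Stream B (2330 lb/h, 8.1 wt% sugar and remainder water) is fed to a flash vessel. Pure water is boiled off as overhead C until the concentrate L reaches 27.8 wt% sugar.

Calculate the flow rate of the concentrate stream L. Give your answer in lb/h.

sugar is conserved: 2330×0.081 = 188.73 lb/h all reports to the concentrate.
Concentrate = 188.73/(target fraction) = 678.88 lb/h.

678.9 lb/h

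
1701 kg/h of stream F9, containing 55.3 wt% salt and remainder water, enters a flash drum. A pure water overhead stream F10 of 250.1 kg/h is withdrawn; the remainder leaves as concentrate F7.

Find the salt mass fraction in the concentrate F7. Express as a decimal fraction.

0.648

salt is not removed: 1701×0.553 = 940.65 kg/h of salt enters F7.
Concentrate = 1701 − 250.1 = 1450.9 kg/h.
Mass fraction = 940.65/1450.9 = 0.648.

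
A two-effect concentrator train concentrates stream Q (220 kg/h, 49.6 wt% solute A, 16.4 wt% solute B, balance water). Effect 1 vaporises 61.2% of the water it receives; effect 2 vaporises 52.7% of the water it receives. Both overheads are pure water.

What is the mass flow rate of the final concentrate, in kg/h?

water in feed = 220×0.340 = 74.8 kg/h.
After stage 1: water left = (1−0.612)×74.8 = 29.022; stream total = 174.22 kg/h.
After stage 2: water left = (1−0.527)×29.022 = 13.728; final concentrate = 158.93 kg/h.

158.9 kg/h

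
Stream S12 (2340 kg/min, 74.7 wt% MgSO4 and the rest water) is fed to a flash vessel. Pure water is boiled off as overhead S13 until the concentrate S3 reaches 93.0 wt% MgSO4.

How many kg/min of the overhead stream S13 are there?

MgSO4 is conserved: 2340×0.747 = 1748 kg/min all reports to the concentrate.
Concentrate = 1748/(target fraction) = 1879.5 kg/min.
Overhead = 2340 − 1879.5 = 460.45 kg/min.

460.5 kg/min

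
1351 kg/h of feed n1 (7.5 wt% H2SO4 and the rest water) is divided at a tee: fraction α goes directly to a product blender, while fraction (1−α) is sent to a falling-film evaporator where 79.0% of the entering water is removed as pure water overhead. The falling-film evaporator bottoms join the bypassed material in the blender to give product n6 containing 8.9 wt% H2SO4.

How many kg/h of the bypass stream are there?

1060 kg/h

All 1351×0.075 = 101.33 kg/h of H2SO4 reaches n6, so n6 = 101.33/0.089 = 1138.5 kg/h and vapour = 212.52 kg/h.
The evaporator receives (1−α)·1351 of feed at 0.925 water and removes 0.790 of that water:
0.790×0.925×(1−α)×1351 = 212.52
(1−α) = 212.52/987.24 = 0.2153;  α = 0.7847.
Bypass flow = 0.7847×1351 = 1060.2 kg/h.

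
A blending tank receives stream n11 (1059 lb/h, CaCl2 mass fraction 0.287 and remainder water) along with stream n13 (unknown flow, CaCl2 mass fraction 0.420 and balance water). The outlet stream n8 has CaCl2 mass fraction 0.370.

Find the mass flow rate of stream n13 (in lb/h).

1758 lb/h

Let n13 be the unknown flow. Total out = 1059 + n13.
CaCl2 balance: 303.93 + 0.420·n13 = 0.370·(1059 + n13)
(0.420 − 0.370)·n13 = 0.370×1059 − 303.93 = 87.897
n13 = 87.897 / 0.050 = 1757.9 lb/h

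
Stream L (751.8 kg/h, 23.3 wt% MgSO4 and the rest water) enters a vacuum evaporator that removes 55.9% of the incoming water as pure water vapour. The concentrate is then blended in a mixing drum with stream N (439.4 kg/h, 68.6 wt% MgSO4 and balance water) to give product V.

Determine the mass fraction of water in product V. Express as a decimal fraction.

Vapour removed = 0.559×0.767×751.8 = 322.34 kg/h; concentrate = 429.46 kg/h.
water reaching the mixer = 254.29 (from concentrate) + 439.4×0.314 = 392.27 kg/h.
Product flow = 429.46 + 439.4 = 868.86 kg/h; water fraction = 0.451.

0.451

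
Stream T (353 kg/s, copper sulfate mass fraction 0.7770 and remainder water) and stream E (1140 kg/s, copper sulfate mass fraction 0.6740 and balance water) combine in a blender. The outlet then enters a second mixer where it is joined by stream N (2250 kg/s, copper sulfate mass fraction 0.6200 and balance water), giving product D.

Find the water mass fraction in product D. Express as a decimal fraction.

0.3487

Overall, product flow = 3743 kg/s.
water in = 353×0.223 + 1140×0.326 + 2250×0.380 = 1305.4 kg/s.
water fraction in D = 0.3487.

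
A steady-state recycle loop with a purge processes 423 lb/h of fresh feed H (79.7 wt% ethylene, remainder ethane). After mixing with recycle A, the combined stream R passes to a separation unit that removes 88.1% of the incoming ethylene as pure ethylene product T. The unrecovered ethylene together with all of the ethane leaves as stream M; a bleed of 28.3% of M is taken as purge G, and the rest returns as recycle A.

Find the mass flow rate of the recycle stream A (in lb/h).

249 lb/h

ethane enters only via H and leaves only via the purge: 423×0.203 = 0.283×(ethane in M), and the separation unit passes all ethane, so ethane in R = ethane in M = 303.42 lb/h.
ethylene in R: m_A = 423×0.797 + (1−0.283)·(1−0.881)·m_A, so m_A = 337.13/0.9147 = 368.58 lb/h.
M = (1−0.881)×368.58 + 303.42 = 347.28 lb/h.
Recycle A = (1−0.283)×347.28 = 249 lb/h.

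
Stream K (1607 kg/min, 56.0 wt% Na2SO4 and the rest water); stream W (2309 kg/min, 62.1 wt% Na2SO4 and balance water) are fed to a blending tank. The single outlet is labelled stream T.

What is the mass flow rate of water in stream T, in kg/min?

1582 kg/min

water out = water in = 1607×0.440 + 2309×0.379 = 1582.2 kg/min.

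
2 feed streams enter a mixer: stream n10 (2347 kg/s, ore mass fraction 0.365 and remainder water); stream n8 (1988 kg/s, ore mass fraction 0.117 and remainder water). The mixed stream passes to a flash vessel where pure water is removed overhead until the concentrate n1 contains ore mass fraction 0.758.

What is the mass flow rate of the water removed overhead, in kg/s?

2898 kg/s

ore entering = 2347×0.365 + 1988×0.117 = 1089.3 kg/s.
All ore reports to n1, so n1 = 1089.3/0.758 = 1437 kg/s.
Total feed = 4335 kg/s; overhead = 4335 − 1437 = 2898 kg/s.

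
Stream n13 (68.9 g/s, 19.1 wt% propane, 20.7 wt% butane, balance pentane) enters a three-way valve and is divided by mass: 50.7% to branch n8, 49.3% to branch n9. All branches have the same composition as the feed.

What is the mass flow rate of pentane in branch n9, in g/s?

Branch n9 total = 0.493×68.9 = 33.968 g/s.
pentane in n9 = 0.602×33.968 = 20.449 g/s.

20.45 g/s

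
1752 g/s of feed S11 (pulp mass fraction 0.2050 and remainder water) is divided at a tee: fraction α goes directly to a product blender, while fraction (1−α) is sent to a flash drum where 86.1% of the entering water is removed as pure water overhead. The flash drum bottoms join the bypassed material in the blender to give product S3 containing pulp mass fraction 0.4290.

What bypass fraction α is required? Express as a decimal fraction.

All 1752×0.205 = 359.16 g/s of pulp reaches S3, so S3 = 359.16/0.429 = 837.2 g/s and vapour = 914.8 g/s.
The evaporator receives (1−α)·1752 of feed at 0.795 water and removes 0.861 of that water:
0.861×0.795×(1−α)×1752 = 914.8
(1−α) = 914.8/1199.2 = 0.7628;  α = 0.2372.

0.237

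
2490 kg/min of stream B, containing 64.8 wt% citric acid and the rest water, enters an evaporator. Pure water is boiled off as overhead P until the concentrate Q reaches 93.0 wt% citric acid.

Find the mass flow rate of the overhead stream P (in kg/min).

755 kg/min

citric acid is conserved: 2490×0.648 = 1613.5 kg/min all reports to the concentrate.
Concentrate = 1613.5/(target fraction) = 1735 kg/min.
Overhead = 2490 − 1735 = 755.03 kg/min.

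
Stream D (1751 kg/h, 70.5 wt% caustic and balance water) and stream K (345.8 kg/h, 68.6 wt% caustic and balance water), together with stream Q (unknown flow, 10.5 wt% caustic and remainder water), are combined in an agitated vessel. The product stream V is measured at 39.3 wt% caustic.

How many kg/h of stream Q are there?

Let Q be the unknown flow. Total out = 2096.8 + Q.
caustic balance: 1471.7 + 0.105·Q = 0.393·(2096.8 + Q)
(0.105 − 0.393)·Q = 0.393×2096.8 − 1471.7 = -647.63
Q = -647.63 / -0.288 = 2248.7 kg/h

2249 kg/h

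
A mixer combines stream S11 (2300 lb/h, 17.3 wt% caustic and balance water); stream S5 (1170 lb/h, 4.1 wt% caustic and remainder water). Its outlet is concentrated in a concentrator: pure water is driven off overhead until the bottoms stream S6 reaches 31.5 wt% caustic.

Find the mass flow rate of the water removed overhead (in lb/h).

caustic entering = 2300×0.173 + 1170×0.041 = 445.87 lb/h.
All caustic reports to S6, so S6 = 445.87/0.315 = 1415.5 lb/h.
Total feed = 3470 lb/h; overhead = 3470 − 1415.5 = 2054.5 lb/h.

2055 lb/h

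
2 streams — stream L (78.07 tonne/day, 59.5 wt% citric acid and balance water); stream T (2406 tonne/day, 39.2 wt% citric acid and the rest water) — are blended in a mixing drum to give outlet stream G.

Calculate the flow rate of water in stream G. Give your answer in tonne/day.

water out = water in = 78.07×0.405 + 2406×0.608 = 1494.5 tonne/day.

1494 tonne/day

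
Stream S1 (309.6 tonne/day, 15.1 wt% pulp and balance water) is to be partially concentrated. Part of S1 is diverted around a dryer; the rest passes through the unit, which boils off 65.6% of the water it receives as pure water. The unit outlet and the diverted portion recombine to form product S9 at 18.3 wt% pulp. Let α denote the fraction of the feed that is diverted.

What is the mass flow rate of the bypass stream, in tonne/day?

212.4 tonne/day

All 309.6×0.151 = 46.75 tonne/day of pulp reaches S9, so S9 = 46.75/0.183 = 255.46 tonne/day and vapour = 54.138 tonne/day.
The evaporator receives (1−α)·309.6 of feed at 0.849 water and removes 0.656 of that water:
0.656×0.849×(1−α)×309.6 = 54.138
(1−α) = 54.138/172.43 = 0.3140;  α = 0.6860.
Bypass flow = 0.6860×309.6 = 212.4 tonne/day.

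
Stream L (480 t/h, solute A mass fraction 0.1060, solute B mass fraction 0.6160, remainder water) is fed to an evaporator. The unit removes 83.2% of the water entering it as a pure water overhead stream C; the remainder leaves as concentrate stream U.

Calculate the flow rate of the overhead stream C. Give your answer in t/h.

111 t/h

water entering = 480×0.278 = 133.44 t/h; overhead removed = 0.832×133.44 = 111.02 t/h.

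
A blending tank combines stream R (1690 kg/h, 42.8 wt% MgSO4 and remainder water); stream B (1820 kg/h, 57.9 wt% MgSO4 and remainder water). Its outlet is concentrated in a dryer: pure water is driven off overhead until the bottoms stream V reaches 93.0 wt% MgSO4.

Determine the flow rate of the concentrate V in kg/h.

1911 kg/h

MgSO4 entering = 1690×0.428 + 1820×0.579 = 1777.1 kg/h.
All MgSO4 reports to V, so V = 1777.1/0.930 = 1910.9 kg/h.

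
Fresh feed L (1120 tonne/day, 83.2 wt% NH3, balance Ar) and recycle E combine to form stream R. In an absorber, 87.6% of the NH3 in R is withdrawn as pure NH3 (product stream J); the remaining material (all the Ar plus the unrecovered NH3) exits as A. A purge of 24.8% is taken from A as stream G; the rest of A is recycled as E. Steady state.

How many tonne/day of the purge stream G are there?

Ar enters only via L and leaves only via the purge: 1120×0.168 = 0.248×(Ar in A), and the absorber passes all Ar, so Ar in R = Ar in A = 758.71 tonne/day.
NH3 in R: m_A = 1120×0.832 + (1−0.248)·(1−0.876)·m_A, so m_A = 931.84/0.9068 = 1027.7 tonne/day.
A = (1−0.876)×1027.7 + 758.71 = 886.14 tonne/day.
Purge G = 0.248×886.14 = 219.76 tonne/day.

219.8 tonne/day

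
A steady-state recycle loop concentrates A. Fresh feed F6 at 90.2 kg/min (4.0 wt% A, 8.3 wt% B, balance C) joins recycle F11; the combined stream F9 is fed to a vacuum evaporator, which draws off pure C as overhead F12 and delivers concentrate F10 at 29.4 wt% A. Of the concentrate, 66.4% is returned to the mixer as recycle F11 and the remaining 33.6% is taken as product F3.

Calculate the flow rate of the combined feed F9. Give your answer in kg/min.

Overall A balance (none leaves overhead): A in fresh feed = A in product, i.e. 90.2×0.040 = (1−0.664)·F10·0.294.
F10 = 3.608/(0.294×0.336) = 36.524 kg/min.
Recycle F11 = 0.664×36.524 = 24.252 kg/min.
Combined feed F9 = 90.2 + 24.252 = 114.45 kg/min.

114.5 kg/min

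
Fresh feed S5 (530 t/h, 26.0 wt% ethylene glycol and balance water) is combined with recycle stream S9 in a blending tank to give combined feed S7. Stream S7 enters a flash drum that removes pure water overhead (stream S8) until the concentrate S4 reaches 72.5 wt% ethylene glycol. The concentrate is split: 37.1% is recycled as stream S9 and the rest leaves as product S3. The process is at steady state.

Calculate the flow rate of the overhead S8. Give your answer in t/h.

Overall ethylene glycol balance (none leaves overhead): ethylene glycol in fresh feed = ethylene glycol in product, i.e. 530×0.260 = (1−0.371)·S4·0.725.
S4 = 137.8/(0.725×0.629) = 302.18 t/h.
Recycle S9 = 0.371×302.18 = 112.11 t/h.
Combined feed S7 = 530 + 112.11 = 642.11 t/h.
Overhead S8 = S7 − S4 = 642.11 − 302.18 = 339.93 t/h.

339.9 t/h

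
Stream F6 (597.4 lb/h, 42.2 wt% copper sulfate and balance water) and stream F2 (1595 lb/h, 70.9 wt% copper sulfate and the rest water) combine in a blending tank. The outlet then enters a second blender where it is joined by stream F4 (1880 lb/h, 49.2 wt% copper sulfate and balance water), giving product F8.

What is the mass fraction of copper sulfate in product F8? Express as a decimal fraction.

Overall, product flow = 4072.4 lb/h.
copper sulfate in = 597.4×0.422 + 1595×0.709 + 1880×0.492 = 2307.9 lb/h.
copper sulfate fraction in F8 = 0.567.

0.567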